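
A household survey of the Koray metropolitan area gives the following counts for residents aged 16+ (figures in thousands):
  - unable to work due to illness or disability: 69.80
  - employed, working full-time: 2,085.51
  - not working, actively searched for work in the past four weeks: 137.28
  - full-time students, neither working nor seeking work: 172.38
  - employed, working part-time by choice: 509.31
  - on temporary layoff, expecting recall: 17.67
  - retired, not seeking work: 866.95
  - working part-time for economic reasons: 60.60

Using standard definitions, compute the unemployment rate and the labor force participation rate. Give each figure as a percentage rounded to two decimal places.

Unemployment rate ≈ 5.51%; labor force participation rate ≈ 71.70%.

Employed = 2,085.51 + 509.31 + 60.60 = 2,655.42 thousand (anyone who worked, including part-time for economic reasons, counts as employed).
Unemployed = 137.28 + 17.67 = 154.95 thousand (jobless and actively searching, or on temporary layoff).
Labor force = 2,655.42 + 154.95 = 2,810.37 thousand.
Not in labor force = 69.80 + 172.38 + 866.95 = 1,109.13 thousand (those not working and not actively searching are outside the labor force).
Civilian working-age population = 2,810.37 + 1,109.13 = 3,919.50 thousand.
Unemployment rate = 154.95 / 2,810.37 = 5.51%.
Labor force participation rate = 2,810.37 / 3,919.50 = 71.70%.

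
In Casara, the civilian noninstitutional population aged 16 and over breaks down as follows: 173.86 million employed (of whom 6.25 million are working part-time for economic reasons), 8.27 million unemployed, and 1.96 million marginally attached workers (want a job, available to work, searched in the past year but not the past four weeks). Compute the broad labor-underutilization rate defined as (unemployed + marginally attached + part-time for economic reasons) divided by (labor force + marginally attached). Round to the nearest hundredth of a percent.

Labor force = 173.86 + 8.27 = 182.13 million.
Numerator = 8.27 + 1.96 + 6.25 = 16.48 million.
Denominator = 182.13 + 1.96 = 184.09 million.
Broad rate = 16.48 / 184.09 = 8.95%.

Broad underutilization rate ≈ 8.95%.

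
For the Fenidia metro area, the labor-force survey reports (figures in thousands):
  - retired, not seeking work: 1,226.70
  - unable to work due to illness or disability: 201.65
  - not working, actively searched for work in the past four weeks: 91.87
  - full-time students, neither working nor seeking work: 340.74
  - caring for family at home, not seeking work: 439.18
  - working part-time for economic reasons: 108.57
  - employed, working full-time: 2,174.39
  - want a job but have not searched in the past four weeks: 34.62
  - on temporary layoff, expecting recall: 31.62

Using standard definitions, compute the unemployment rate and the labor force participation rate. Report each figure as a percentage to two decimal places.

Unemployment rate ≈ 5.13%; labor force participation rate ≈ 51.76%.

Employed = 108.57 + 2,174.39 = 2,282.96 thousand (anyone who worked, including part-time for economic reasons, counts as employed).
Unemployed = 91.87 + 31.62 = 123.49 thousand (jobless and actively searching, or on temporary layoff).
Labor force = 2,282.96 + 123.49 = 2,406.45 thousand.
Not in labor force = 1,226.70 + 201.65 + 340.74 + 439.18 + 34.62 = 2,242.89 thousand (those not working and not actively searching are outside the labor force — including those who want a job but have given up searching).
Civilian working-age population = 2,406.45 + 2,242.89 = 4,649.34 thousand.
Unemployment rate = 123.49 / 2,406.45 = 5.13%.
Labor force participation rate = 2,406.45 / 4,649.34 = 51.76%.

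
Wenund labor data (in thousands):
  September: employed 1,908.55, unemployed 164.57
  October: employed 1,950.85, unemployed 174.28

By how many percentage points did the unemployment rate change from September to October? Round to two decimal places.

The unemployment rate changed by +0.26 percentage points.

September: labor force = 1,908.55 + 164.57 = 2,073.12; u = 164.57/2,073.12 = 7.94%.
October: labor force = 1,950.85 + 174.28 = 2,125.13; u = 174.28/2,125.13 = 8.20%.
Change = 8.20% − 7.94% = +0.26 pp.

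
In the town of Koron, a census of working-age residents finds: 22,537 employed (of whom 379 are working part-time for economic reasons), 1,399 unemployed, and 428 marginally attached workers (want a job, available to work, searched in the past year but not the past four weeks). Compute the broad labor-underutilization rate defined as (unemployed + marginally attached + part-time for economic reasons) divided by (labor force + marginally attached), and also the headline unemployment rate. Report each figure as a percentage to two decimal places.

Broad underutilization rate ≈ 9.05%; headline unemployment rate ≈ 5.84%.

Labor force = 22,537 + 1,399 = 23,936.
Numerator = 1,399 + 428 + 379 = 2,206.
Denominator = 23,936 + 428 = 24,364.
Broad rate = 2,206 / 24,364 = 9.05%.
Headline unemployment rate = 1,399 / 23,936 = 5.84%.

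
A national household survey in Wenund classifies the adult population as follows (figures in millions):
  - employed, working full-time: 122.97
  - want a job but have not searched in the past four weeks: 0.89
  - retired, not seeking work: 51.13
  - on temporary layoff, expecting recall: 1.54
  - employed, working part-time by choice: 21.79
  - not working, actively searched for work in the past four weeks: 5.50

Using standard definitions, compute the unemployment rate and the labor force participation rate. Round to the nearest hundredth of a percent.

Unemployment rate ≈ 4.64%; labor force participation rate ≈ 74.48%.

Employed = 122.97 + 21.79 = 144.76 million.
Unemployed = 1.54 + 5.50 = 7.04 million (jobless and actively searching, or on temporary layoff).
Labor force = 144.76 + 7.04 = 151.80 million.
Not in labor force = 0.89 + 51.13 = 52.02 million (those not working and not actively searching are outside the labor force — including those who want a job but have given up searching).
Civilian working-age population = 151.80 + 52.02 = 203.82 million.
Unemployment rate = 7.04 / 151.80 = 4.64%.
Labor force participation rate = 151.80 / 203.82 = 74.48%.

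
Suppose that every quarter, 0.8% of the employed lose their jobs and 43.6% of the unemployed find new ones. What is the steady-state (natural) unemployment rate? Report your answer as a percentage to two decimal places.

At steady state the flows balance: s·E = f·U, so U/(E+U) = s/(s+f).
u* = 0.8 / (0.8 + 43.6) = 0.8 / 44.40 = 1.80%.

Steady-state unemployment rate ≈ 1.80%.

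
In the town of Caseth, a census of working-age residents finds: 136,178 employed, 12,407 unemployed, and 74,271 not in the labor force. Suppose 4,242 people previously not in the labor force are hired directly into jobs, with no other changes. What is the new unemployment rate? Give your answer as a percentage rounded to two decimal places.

Initially, labor force = 136,178 + 12,407 = 148,585, so u = 12,407/148,585 = 8.35%.
After the change, employed and labor force both rise by 4,242; unemployed unchanged → E = 140,420, U = 12,407, labor force = 152,827.
New unemployment rate = 12,407 / 152,827 = 8.12%.

New unemployment rate ≈ 8.12%.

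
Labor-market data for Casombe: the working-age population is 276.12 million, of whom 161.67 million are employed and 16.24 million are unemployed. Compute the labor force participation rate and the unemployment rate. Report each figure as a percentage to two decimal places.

Labor force = employed + unemployed = 161.67 + 16.24 = 177.91 million.
Unemployment rate = 16.24 / 177.91 = 9.13%.
Labor force participation rate = 177.91 / 276.12 = 64.43%.

Labor force participation rate ≈ 64.43%; unemployment rate ≈ 9.13%.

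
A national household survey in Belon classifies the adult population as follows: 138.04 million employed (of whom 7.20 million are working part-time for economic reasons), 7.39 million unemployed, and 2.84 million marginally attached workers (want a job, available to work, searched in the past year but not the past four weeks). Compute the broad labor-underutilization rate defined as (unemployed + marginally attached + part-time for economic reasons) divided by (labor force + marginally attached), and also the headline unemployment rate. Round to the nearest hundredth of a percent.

Labor force = 138.04 + 7.39 = 145.43 million.
Numerator = 7.39 + 2.84 + 7.20 = 17.43 million.
Denominator = 145.43 + 2.84 = 148.27 million.
Broad rate = 17.43 / 148.27 = 11.76%.
Headline unemployment rate = 7.39 / 145.43 = 5.08%.

Broad underutilization rate ≈ 11.76%; headline unemployment rate ≈ 5.08%.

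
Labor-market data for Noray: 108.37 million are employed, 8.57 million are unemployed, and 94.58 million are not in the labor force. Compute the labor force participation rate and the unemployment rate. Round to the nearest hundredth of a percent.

Labor force = employed + unemployed = 108.37 + 8.57 = 116.94 million.
Working-age population = 116.94 + 94.58 = 211.52 million.
Unemployment rate = 8.57 / 116.94 = 7.33%.
Labor force participation rate = 116.94 / 211.52 = 55.29%.

Labor force participation rate ≈ 55.29%; unemployment rate ≈ 7.33%.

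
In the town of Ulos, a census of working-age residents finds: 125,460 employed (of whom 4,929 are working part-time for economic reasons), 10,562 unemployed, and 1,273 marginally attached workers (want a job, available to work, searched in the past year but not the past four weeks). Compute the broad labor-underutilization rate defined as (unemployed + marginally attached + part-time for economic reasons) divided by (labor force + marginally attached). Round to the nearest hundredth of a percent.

Broad underutilization rate ≈ 12.21%.

Labor force = 125,460 + 10,562 = 136,022.
Numerator = 10,562 + 1,273 + 4,929 = 16,764.
Denominator = 136,022 + 1,273 = 137,295.
Broad rate = 16,764 / 137,295 = 12.21%.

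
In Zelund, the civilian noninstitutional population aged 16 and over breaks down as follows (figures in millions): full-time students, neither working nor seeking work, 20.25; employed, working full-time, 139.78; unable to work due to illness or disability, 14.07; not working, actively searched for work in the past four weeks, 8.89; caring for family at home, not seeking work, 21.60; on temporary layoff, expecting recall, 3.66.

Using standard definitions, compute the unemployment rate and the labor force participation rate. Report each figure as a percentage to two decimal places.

Unemployment rate ≈ 8.24%; labor force participation rate ≈ 73.15%.

Employed = 139.78 million.
Unemployed = 8.89 + 3.66 = 12.55 million (jobless and actively searching, or on temporary layoff).
Labor force = 139.78 + 12.55 = 152.33 million.
Not in labor force = 20.25 + 14.07 + 21.60 = 55.92 million (those not working and not actively searching are outside the labor force).
Civilian working-age population = 152.33 + 55.92 = 208.25 million.
Unemployment rate = 12.55 / 152.33 = 8.24%.
Labor force participation rate = 152.33 / 208.25 = 73.15%.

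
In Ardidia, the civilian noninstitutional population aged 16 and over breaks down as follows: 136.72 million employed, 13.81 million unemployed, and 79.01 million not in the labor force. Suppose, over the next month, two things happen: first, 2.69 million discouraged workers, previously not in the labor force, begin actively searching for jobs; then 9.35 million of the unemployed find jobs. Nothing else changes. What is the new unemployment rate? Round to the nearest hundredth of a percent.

Initially, labor force = 136.72 + 13.81 = 150.53 million, so u = 13.81/150.53 = 9.17%.
After the first change, unemployed and labor force both rise by 2.69 → E = 136.72, U = 16.50, labor force = 153.22 million.
After the second change, unemployed falls and employed rises by 9.35; labor force unchanged → E = 146.07, U = 7.15, labor force = 153.22 million.
New unemployment rate = 7.15 / 153.22 = 4.67%.

New unemployment rate ≈ 4.67%.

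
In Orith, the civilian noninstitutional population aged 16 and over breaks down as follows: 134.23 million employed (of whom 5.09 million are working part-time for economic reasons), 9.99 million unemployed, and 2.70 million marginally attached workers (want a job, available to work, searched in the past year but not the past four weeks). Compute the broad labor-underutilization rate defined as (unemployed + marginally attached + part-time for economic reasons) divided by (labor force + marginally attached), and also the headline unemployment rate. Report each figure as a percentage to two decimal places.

Labor force = 134.23 + 9.99 = 144.22 million.
Numerator = 9.99 + 2.70 + 5.09 = 17.78 million.
Denominator = 144.22 + 2.70 = 146.92 million.
Broad rate = 17.78 / 146.92 = 12.10%.
Headline unemployment rate = 9.99 / 144.22 = 6.93%.

Broad underutilization rate ≈ 12.10%; headline unemployment rate ≈ 6.93%.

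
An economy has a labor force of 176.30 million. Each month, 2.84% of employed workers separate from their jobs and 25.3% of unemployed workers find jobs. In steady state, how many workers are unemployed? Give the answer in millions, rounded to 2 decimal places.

Steady-state unemployment rate u* = s/(s+f) = 2.84/(2.84+25.3) = 0.100924.
Unemployed = u* × labor force = 0.100924 × 176.30 ≈ 17.79 million.

About 17.79 million are unemployed in steady state.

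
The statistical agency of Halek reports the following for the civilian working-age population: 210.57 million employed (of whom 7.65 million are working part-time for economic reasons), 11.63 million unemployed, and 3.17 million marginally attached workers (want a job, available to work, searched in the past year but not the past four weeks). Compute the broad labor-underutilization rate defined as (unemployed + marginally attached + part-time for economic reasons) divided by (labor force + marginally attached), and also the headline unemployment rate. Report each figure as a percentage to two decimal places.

Labor force = 210.57 + 11.63 = 222.20 million.
Numerator = 11.63 + 3.17 + 7.65 = 22.45 million.
Denominator = 222.20 + 3.17 = 225.37 million.
Broad rate = 22.45 / 225.37 = 9.96%.
Headline unemployment rate = 11.63 / 222.20 = 5.23%.

Broad underutilization rate ≈ 9.96%; headline unemployment rate ≈ 5.23%.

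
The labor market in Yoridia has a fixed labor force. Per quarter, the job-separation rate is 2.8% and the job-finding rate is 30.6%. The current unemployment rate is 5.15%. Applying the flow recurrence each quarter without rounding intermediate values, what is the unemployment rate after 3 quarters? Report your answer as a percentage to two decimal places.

With a fixed labor force, u_{t+1} = u_t + s·(1−u_t) − f·u_t = u_t·(1−s−f) + s.
Here 1−s−f = 0.666 and s = 0.028.
u_1 = 0.051500 × 0.666 + 0.028 = 0.062299.
u_2 = 0.062299 × 0.666 + 0.028 = 0.069491.
u_3 = 0.069491 × 0.666 + 0.028 = 0.074281.

Unemployment rate after three quarters ≈ 7.43%.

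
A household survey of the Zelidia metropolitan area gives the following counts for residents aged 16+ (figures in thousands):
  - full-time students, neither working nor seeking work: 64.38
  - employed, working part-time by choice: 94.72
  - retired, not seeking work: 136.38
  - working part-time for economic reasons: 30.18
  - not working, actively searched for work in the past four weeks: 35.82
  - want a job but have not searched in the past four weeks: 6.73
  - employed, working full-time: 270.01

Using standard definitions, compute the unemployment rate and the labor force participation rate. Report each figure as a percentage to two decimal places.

Employed = 94.72 + 30.18 + 270.01 = 394.91 thousand (anyone who worked, including part-time for economic reasons, counts as employed).
Unemployed = 35.82 thousand.
Labor force = 394.91 + 35.82 = 430.73 thousand.
Not in labor force = 64.38 + 136.38 + 6.73 = 207.49 thousand (those not working and not actively searching are outside the labor force — including those who want a job but have given up searching).
Civilian working-age population = 430.73 + 207.49 = 638.22 thousand.
Unemployment rate = 35.82 / 430.73 = 8.32%.
Labor force participation rate = 430.73 / 638.22 = 67.49%.

Unemployment rate ≈ 8.32%; labor force participation rate ≈ 67.49%.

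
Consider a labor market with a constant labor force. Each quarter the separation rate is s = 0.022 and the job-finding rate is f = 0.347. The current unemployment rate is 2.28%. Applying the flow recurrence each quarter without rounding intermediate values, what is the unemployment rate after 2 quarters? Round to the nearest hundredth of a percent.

Unemployment rate after two quarters ≈ 4.50%.

With a fixed labor force, u_{t+1} = u_t + s·(1−u_t) − f·u_t = u_t·(1−s−f) + s.
Here 1−s−f = 0.631 and s = 0.022.
u_1 = 0.022800 × 0.631 + 0.022 = 0.036387.
u_2 = 0.036387 × 0.631 + 0.022 = 0.044960.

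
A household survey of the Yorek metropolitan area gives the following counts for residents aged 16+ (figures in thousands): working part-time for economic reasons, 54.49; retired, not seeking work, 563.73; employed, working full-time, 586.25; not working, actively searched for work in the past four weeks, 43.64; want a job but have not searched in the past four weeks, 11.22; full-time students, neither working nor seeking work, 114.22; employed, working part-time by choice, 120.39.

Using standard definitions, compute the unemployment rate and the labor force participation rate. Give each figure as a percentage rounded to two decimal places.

Unemployment rate ≈ 5.42%; labor force participation rate ≈ 53.87%.

Employed = 54.49 + 586.25 + 120.39 = 761.13 thousand (anyone who worked, including part-time for economic reasons, counts as employed).
Unemployed = 43.64 thousand.
Labor force = 761.13 + 43.64 = 804.77 thousand.
Not in labor force = 563.73 + 11.22 + 114.22 = 689.17 thousand (those not working and not actively searching are outside the labor force — including those who want a job but have given up searching).
Civilian working-age population = 804.77 + 689.17 = 1,493.94 thousand.
Unemployment rate = 43.64 / 804.77 = 5.42%.
Labor force participation rate = 804.77 / 1,493.94 = 53.87%.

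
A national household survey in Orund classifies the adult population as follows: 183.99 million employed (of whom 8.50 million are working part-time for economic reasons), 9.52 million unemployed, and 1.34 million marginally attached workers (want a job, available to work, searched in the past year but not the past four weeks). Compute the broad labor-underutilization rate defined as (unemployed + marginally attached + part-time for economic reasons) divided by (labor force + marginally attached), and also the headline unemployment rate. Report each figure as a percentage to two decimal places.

Broad underutilization rate ≈ 9.94%; headline unemployment rate ≈ 4.92%.

Labor force = 183.99 + 9.52 = 193.51 million.
Numerator = 9.52 + 1.34 + 8.50 = 19.36 million.
Denominator = 193.51 + 1.34 = 194.85 million.
Broad rate = 19.36 / 194.85 = 9.94%.
Headline unemployment rate = 9.52 / 193.51 = 4.92%.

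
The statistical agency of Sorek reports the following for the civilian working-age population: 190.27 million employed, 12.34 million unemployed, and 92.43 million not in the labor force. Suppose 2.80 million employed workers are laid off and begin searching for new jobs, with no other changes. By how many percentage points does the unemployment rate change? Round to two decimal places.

Initially, labor force = 190.27 + 12.34 = 202.61 million, so u = 12.34/202.61 = 6.09%.
After the change, employed falls and unemployed rises by 2.80; labor force unchanged → E = 187.47, U = 15.14, labor force = 202.61 million.
New unemployment rate = 15.14 / 202.61 = 7.47%.
Change = 7.47% − 6.09% = +1.38 percentage points.

The unemployment rate changes by +1.38 percentage points.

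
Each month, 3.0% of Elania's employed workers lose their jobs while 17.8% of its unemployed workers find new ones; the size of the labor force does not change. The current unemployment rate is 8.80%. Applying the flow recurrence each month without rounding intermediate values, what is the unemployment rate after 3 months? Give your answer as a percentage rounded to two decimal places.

With a fixed labor force, u_{t+1} = u_t + s·(1−u_t) − f·u_t = u_t·(1−s−f) + s.
Here 1−s−f = 0.792 and s = 0.030.
u_1 = 0.088000 × 0.792 + 0.030 = 0.099696.
u_2 = 0.099696 × 0.792 + 0.030 = 0.108959.
u_3 = 0.108959 × 0.792 + 0.030 = 0.116296.

Unemployment rate after three months ≈ 11.63%.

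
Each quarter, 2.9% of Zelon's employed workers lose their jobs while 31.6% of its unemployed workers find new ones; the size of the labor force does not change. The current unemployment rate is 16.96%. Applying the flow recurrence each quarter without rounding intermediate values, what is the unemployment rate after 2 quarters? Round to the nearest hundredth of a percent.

With a fixed labor force, u_{t+1} = u_t + s·(1−u_t) − f·u_t = u_t·(1−s−f) + s.
Here 1−s−f = 0.655 and s = 0.029.
u_1 = 0.169600 × 0.655 + 0.029 = 0.140088.
u_2 = 0.140088 × 0.655 + 0.029 = 0.120758.

Unemployment rate after two quarters ≈ 12.08%.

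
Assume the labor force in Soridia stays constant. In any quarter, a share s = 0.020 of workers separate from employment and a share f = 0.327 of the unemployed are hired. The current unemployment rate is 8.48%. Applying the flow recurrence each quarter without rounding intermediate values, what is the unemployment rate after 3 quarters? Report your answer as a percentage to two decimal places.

With a fixed labor force, u_{t+1} = u_t + s·(1−u_t) − f·u_t = u_t·(1−s−f) + s.
Here 1−s−f = 0.653 and s = 0.020.
u_1 = 0.084800 × 0.653 + 0.020 = 0.075374.
u_2 = 0.075374 × 0.653 + 0.020 = 0.069219.
u_3 = 0.069219 × 0.653 + 0.020 = 0.065200.

Unemployment rate after three quarters ≈ 6.52%.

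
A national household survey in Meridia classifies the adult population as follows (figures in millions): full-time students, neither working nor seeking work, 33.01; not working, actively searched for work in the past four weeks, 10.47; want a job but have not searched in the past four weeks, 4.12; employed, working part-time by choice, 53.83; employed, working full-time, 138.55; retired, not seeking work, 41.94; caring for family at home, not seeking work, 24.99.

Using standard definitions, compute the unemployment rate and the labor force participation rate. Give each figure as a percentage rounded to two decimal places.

Employed = 53.83 + 138.55 = 192.38 million.
Unemployed = 10.47 million.
Labor force = 192.38 + 10.47 = 202.85 million.
Not in labor force = 33.01 + 4.12 + 41.94 + 24.99 = 104.06 million (those not working and not actively searching are outside the labor force — including those who want a job but have given up searching).
Civilian working-age population = 202.85 + 104.06 = 306.91 million.
Unemployment rate = 10.47 / 202.85 = 5.16%.
Labor force participation rate = 202.85 / 306.91 = 66.09%.

Unemployment rate ≈ 5.16%; labor force participation rate ≈ 66.09%.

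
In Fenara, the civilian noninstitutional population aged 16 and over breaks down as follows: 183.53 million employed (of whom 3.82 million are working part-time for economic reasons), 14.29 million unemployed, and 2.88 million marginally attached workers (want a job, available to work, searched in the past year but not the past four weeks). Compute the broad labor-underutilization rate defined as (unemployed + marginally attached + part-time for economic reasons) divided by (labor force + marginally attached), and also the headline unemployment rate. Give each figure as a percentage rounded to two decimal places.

Labor force = 183.53 + 14.29 = 197.82 million.
Numerator = 14.29 + 2.88 + 3.82 = 20.99 million.
Denominator = 197.82 + 2.88 = 200.70 million.
Broad rate = 20.99 / 200.70 = 10.46%.
Headline unemployment rate = 14.29 / 197.82 = 7.22%.

Broad underutilization rate ≈ 10.46%; headline unemployment rate ≈ 7.22%.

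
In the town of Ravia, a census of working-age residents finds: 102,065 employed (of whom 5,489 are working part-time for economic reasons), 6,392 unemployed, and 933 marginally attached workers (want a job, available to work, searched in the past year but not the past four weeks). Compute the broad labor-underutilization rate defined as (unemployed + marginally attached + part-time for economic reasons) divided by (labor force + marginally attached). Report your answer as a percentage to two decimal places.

Broad underutilization rate ≈ 11.71%.

Labor force = 102,065 + 6,392 = 108,457.
Numerator = 6,392 + 933 + 5,489 = 12,814.
Denominator = 108,457 + 933 = 109,390.
Broad rate = 12,814 / 109,390 = 11.71%.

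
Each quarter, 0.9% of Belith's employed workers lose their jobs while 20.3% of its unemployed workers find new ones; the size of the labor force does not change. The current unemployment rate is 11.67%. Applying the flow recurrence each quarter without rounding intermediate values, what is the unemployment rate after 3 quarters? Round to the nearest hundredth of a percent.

With a fixed labor force, u_{t+1} = u_t + s·(1−u_t) − f·u_t = u_t·(1−s−f) + s.
Here 1−s−f = 0.788 and s = 0.009.
u_1 = 0.116700 × 0.788 + 0.009 = 0.100960.
u_2 = 0.100960 × 0.788 + 0.009 = 0.088556.
u_3 = 0.088556 × 0.788 + 0.009 = 0.078782.

Unemployment rate after three quarters ≈ 7.88%.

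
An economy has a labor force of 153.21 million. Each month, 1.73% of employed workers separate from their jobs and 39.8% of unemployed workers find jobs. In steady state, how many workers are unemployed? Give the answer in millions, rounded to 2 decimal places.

Steady-state unemployment rate u* = s/(s+f) = 1.73/(1.73+39.8) = 0.041657.
Unemployed = u* × labor force = 0.041657 × 153.21 ≈ 6.38 million.

About 6.38 million are unemployed in steady state.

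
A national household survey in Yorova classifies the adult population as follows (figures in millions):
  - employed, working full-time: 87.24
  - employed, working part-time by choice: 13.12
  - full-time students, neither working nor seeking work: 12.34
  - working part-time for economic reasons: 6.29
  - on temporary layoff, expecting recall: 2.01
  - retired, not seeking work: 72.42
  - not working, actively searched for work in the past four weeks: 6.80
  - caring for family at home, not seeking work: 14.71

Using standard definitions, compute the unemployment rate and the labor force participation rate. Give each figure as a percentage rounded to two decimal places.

Employed = 87.24 + 13.12 + 6.29 = 106.65 million (anyone who worked, including part-time for economic reasons, counts as employed).
Unemployed = 2.01 + 6.80 = 8.81 million (jobless and actively searching, or on temporary layoff).
Labor force = 106.65 + 8.81 = 115.46 million.
Not in labor force = 12.34 + 72.42 + 14.71 = 99.47 million (those not working and not actively searching are outside the labor force).
Civilian working-age population = 115.46 + 99.47 = 214.93 million.
Unemployment rate = 8.81 / 115.46 = 7.63%.
Labor force participation rate = 115.46 / 214.93 = 53.72%.

Unemployment rate ≈ 7.63%; labor force participation rate ≈ 53.72%.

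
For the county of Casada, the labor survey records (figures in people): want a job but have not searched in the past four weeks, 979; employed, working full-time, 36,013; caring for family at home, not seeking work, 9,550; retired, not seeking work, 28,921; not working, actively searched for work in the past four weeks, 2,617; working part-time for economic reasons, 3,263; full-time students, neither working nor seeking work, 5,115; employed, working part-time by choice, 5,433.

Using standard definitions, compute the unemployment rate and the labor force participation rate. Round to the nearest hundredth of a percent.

Employed = 36,013 + 3,263 + 5,433 = 44,709 (anyone who worked, including part-time for economic reasons, counts as employed).
Unemployed = 2,617.
Labor force = 44,709 + 2,617 = 47,326.
Not in labor force = 979 + 9,550 + 28,921 + 5,115 = 44,565 (those not working and not actively searching are outside the labor force — including those who want a job but have given up searching).
Civilian working-age population = 47,326 + 44,565 = 91,891.
Unemployment rate = 2,617 / 47,326 = 5.53%.
Labor force participation rate = 47,326 / 91,891 = 51.50%.

Unemployment rate ≈ 5.53%; labor force participation rate ≈ 51.50%.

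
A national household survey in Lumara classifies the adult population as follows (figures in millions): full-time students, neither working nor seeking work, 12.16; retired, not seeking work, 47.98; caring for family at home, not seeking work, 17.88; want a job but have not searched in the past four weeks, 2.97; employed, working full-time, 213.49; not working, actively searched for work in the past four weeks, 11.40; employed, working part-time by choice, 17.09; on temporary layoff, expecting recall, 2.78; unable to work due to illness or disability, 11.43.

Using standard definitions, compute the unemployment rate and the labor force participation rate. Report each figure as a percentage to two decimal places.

Employed = 213.49 + 17.09 = 230.58 million.
Unemployed = 11.40 + 2.78 = 14.18 million (jobless and actively searching, or on temporary layoff).
Labor force = 230.58 + 14.18 = 244.76 million.
Not in labor force = 12.16 + 47.98 + 17.88 + 2.97 + 11.43 = 92.42 million (those not working and not actively searching are outside the labor force — including those who want a job but have given up searching).
Civilian working-age population = 244.76 + 92.42 = 337.18 million.
Unemployment rate = 14.18 / 244.76 = 5.79%.
Labor force participation rate = 244.76 / 337.18 = 72.59%.

Unemployment rate ≈ 5.79%; labor force participation rate ≈ 72.59%.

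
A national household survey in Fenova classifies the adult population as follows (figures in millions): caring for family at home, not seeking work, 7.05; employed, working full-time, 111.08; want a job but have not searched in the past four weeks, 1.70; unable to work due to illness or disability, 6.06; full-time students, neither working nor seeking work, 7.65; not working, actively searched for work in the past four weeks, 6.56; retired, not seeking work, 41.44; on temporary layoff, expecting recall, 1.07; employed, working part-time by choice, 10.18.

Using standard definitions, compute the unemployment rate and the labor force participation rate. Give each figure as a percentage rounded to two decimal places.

Employed = 111.08 + 10.18 = 121.26 million.
Unemployed = 6.56 + 1.07 = 7.63 million (jobless and actively searching, or on temporary layoff).
Labor force = 121.26 + 7.63 = 128.89 million.
Not in labor force = 7.05 + 1.70 + 6.06 + 7.65 + 41.44 = 63.90 million (those not working and not actively searching are outside the labor force — including those who want a job but have given up searching).
Civilian working-age population = 128.89 + 63.90 = 192.79 million.
Unemployment rate = 7.63 / 128.89 = 5.92%.
Labor force participation rate = 128.89 / 192.79 = 66.86%.

Unemployment rate ≈ 5.92%; labor force participation rate ≈ 66.86%.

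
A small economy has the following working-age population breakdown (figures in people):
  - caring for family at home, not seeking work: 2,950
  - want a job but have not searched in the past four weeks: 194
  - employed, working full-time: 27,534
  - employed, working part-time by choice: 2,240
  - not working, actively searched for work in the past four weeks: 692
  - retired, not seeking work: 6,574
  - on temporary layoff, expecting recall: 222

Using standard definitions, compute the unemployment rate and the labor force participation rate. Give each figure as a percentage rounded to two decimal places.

Employed = 27,534 + 2,240 = 29,774.
Unemployed = 692 + 222 = 914 (jobless and actively searching, or on temporary layoff).
Labor force = 29,774 + 914 = 30,688.
Not in labor force = 2,950 + 194 + 6,574 = 9,718 (those not working and not actively searching are outside the labor force — including those who want a job but have given up searching).
Civilian working-age population = 30,688 + 9,718 = 40,406.
Unemployment rate = 914 / 30,688 = 2.98%.
Labor force participation rate = 30,688 / 40,406 = 75.95%.

Unemployment rate ≈ 2.98%; labor force participation rate ≈ 75.95%.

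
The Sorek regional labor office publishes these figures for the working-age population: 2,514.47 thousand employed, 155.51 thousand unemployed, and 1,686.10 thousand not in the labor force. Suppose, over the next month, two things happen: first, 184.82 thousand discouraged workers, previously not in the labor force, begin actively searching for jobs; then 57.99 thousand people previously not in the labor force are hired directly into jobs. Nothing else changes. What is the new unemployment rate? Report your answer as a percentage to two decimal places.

New unemployment rate ≈ 11.68%.

Initially, labor force = 2,514.47 + 155.51 = 2,669.98 thousand, so u = 155.51/2,669.98 = 5.82%.
After the first change, unemployed and labor force both rise by 184.82 → E = 2,514.47, U = 340.33, labor force = 2,854.80 thousand.
After the second change, employed and labor force both rise by 57.99; unemployed unchanged → E = 2,572.46, U = 340.33, labor force = 2,912.79 thousand.
New unemployment rate = 340.33 / 2,912.79 = 11.68%.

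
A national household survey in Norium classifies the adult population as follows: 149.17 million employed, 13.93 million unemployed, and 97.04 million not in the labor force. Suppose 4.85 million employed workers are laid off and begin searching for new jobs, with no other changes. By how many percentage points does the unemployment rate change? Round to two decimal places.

The unemployment rate changes by +2.97 percentage points.

Initially, labor force = 149.17 + 13.93 = 163.10 million, so u = 13.93/163.10 = 8.54%.
After the change, employed falls and unemployed rises by 4.85; labor force unchanged → E = 144.32, U = 18.78, labor force = 163.10 million.
New unemployment rate = 18.78 / 163.10 = 11.51%.
Change = 11.51% − 8.54% = +2.97 percentage points.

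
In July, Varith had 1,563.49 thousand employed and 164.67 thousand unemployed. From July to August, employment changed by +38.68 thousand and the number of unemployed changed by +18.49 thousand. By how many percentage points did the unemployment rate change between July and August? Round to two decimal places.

July: labor force = 1,563.49 + 164.67 = 1,728.16; u = 164.67/1,728.16 = 9.53%.
August: labor force = 1,602.17 + 183.16 = 1,785.33; u = 183.16/1,785.33 = 10.26%.
Change = 10.26% − 9.53% = +0.73 pp.

The unemployment rate changed by +0.73 percentage points.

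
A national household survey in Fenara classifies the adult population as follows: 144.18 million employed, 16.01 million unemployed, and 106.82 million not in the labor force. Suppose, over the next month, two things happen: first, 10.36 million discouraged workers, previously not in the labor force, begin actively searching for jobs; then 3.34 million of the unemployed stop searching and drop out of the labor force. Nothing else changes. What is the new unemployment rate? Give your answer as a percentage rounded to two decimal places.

New unemployment rate ≈ 13.77%.

Initially, labor force = 144.18 + 16.01 = 160.19 million, so u = 16.01/160.19 = 9.99%.
After the first change, unemployed and labor force both rise by 10.36 → E = 144.18, U = 26.37, labor force = 170.55 million.
After the second change, unemployed and labor force both fall by 3.34 → E = 144.18, U = 23.03, labor force = 167.21 million.
New unemployment rate = 23.03 / 167.21 = 13.77%.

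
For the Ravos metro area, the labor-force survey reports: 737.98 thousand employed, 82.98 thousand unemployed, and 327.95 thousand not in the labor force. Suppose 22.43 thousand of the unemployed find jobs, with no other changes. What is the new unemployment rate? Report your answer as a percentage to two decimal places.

New unemployment rate ≈ 7.38%.

Initially, labor force = 737.98 + 82.98 = 820.96 thousand, so u = 82.98/820.96 = 10.11%.
After the change, unemployed falls and employed rises by 22.43; labor force unchanged → E = 760.41, U = 60.55, labor force = 820.96 thousand.
New unemployment rate = 60.55 / 820.96 = 7.38%.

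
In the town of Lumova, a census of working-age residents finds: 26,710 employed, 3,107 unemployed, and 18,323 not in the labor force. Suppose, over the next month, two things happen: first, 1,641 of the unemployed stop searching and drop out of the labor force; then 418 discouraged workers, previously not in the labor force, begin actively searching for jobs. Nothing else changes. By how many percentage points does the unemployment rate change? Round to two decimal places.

Initially, labor force = 26,710 + 3,107 = 29,817, so u = 3,107/29,817 = 10.42%.
After the first change, unemployed and labor force both fall by 1,641 → E = 26,710, U = 1,466, labor force = 28,176.
After the second change, unemployed and labor force both rise by 418 → E = 26,710, U = 1,884, labor force = 28,594.
New unemployment rate = 1,884 / 28,594 = 6.59%.
Change = 6.59% − 10.42% = −3.83 percentage points.

The unemployment rate changes by −3.83 percentage points.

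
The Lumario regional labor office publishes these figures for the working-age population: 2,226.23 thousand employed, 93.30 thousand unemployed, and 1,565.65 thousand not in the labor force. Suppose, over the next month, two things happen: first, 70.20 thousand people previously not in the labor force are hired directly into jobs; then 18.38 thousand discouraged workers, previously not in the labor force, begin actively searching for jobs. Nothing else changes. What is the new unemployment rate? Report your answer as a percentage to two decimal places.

Initially, labor force = 2,226.23 + 93.30 = 2,319.53 thousand, so u = 93.30/2,319.53 = 4.02%.
After the first change, employed and labor force both rise by 70.20; unemployed unchanged → E = 2,296.43, U = 93.30, labor force = 2,389.73 thousand.
After the second change, unemployed and labor force both rise by 18.38 → E = 2,296.43, U = 111.68, labor force = 2,408.11 thousand.
New unemployment rate = 111.68 / 2,408.11 = 4.64%.

New unemployment rate ≈ 4.64%.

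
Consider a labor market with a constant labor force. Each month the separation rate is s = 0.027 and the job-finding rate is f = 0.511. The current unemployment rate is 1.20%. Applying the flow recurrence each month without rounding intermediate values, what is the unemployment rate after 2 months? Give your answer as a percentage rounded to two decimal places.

Unemployment rate after two months ≈ 4.20%.

With a fixed labor force, u_{t+1} = u_t + s·(1−u_t) − f·u_t = u_t·(1−s−f) + s.
Here 1−s−f = 0.462 and s = 0.027.
u_1 = 0.012000 × 0.462 + 0.027 = 0.032544.
u_2 = 0.032544 × 0.462 + 0.027 = 0.042035.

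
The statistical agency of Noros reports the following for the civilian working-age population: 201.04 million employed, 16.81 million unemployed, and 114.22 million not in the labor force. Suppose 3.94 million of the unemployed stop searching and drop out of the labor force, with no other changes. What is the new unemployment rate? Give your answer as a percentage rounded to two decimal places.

New unemployment rate ≈ 6.02%.

Initially, labor force = 201.04 + 16.81 = 217.85 million, so u = 16.81/217.85 = 7.72%.
After the change, unemployed and labor force both fall by 3.94 → E = 201.04, U = 12.87, labor force = 213.91 million.
New unemployment rate = 12.87 / 213.91 = 6.02%.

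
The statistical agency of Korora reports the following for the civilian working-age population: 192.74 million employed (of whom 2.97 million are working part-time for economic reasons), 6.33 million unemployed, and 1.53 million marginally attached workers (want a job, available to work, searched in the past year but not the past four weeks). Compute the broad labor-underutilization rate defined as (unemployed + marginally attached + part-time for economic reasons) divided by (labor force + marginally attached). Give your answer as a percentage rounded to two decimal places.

Labor force = 192.74 + 6.33 = 199.07 million.
Numerator = 6.33 + 1.53 + 2.97 = 10.83 million.
Denominator = 199.07 + 1.53 = 200.60 million.
Broad rate = 10.83 / 200.60 = 5.40%.

Broad underutilization rate ≈ 5.40%.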